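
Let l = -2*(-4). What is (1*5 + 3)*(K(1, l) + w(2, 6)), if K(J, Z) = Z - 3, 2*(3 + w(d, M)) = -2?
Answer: 8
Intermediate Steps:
w(d, M) = -4 (w(d, M) = -3 + (½)*(-2) = -3 - 1 = -4)
l = 8 (l = -1*(-8) = 8)
K(J, Z) = -3 + Z
(1*5 + 3)*(K(1, l) + w(2, 6)) = (1*5 + 3)*((-3 + 8) - 4) = (5 + 3)*(5 - 4) = 8*1 = 8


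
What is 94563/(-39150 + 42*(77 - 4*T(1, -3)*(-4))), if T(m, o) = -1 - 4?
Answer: -10507/4364 ≈ -2.4077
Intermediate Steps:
T(m, o) = -5
94563/(-39150 + 42*(77 - 4*T(1, -3)*(-4))) = 94563/(-39150 + 42*(77 - 4*(-5)*(-4))) = 94563/(-39150 + 42*(77 + 20*(-4))) = 94563/(-39150 + 42*(77 - 80)) = 94563/(-39150 + 42*(-3)) = 94563/(-39150 - 126) = 94563/(-39276) = 94563*(-1/39276) = -10507/4364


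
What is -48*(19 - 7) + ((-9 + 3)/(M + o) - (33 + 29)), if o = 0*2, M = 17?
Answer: -10852/17 ≈ -638.35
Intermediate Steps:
o = 0
-48*(19 - 7) + ((-9 + 3)/(M + o) - (33 + 29)) = -48*(19 - 7) + ((-9 + 3)/(17 + 0) - (33 + 29)) = -48*12 + (-6/17 - 1*62) = -576 + (-6*1/17 - 62) = -576 + (-6/17 - 62) = -576 - 1060/17 = -10852/17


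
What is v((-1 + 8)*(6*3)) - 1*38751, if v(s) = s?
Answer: -38625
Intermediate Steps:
v((-1 + 8)*(6*3)) - 1*38751 = (-1 + 8)*(6*3) - 1*38751 = 7*18 - 38751 = 126 - 38751 = -38625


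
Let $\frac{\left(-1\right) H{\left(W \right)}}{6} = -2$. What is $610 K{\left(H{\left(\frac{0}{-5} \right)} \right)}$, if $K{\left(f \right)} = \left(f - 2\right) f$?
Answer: $73200$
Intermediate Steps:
$H{\left(W \right)} = 12$ ($H{\left(W \right)} = \left(-6\right) \left(-2\right) = 12$)
$K{\left(f \right)} = f \left(-2 + f\right)$ ($K{\left(f \right)} = \left(-2 + f\right) f = f \left(-2 + f\right)$)
$610 K{\left(H{\left(\frac{0}{-5} \right)} \right)} = 610 \cdot 12 \left(-2 + 12\right) = 610 \cdot 12 \cdot 10 = 610 \cdot 120 = 73200$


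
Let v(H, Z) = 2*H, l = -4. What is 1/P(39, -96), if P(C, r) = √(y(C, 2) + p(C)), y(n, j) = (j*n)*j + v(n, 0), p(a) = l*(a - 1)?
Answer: √82/82 ≈ 0.11043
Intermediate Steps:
p(a) = 4 - 4*a (p(a) = -4*(a - 1) = -4*(-1 + a) = 4 - 4*a)
y(n, j) = 2*n + n*j² (y(n, j) = (j*n)*j + 2*n = n*j² + 2*n = 2*n + n*j²)
P(C, r) = √(4 + 2*C) (P(C, r) = √(C*(2 + 2²) + (4 - 4*C)) = √(C*(2 + 4) + (4 - 4*C)) = √(C*6 + (4 - 4*C)) = √(6*C + (4 - 4*C)) = √(4 + 2*C))
1/P(39, -96) = 1/(√(4 + 2*39)) = 1/(√(4 + 78)) = 1/(√82) = √82/82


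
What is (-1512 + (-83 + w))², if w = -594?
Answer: 4791721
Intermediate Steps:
(-1512 + (-83 + w))² = (-1512 + (-83 - 594))² = (-1512 - 677)² = (-2189)² = 4791721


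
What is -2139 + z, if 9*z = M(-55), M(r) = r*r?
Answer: -16226/9 ≈ -1802.9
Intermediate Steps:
M(r) = r**2
z = 3025/9 (z = (1/9)*(-55)**2 = (1/9)*3025 = 3025/9 ≈ 336.11)
-2139 + z = -2139 + 3025/9 = -16226/9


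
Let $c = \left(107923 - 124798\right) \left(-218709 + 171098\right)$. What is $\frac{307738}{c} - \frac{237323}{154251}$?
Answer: $- \frac{7060232738431}{4590027725625} \approx -1.5382$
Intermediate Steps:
$c = 803435625$ ($c = \left(-16875\right) \left(-47611\right) = 803435625$)
$\frac{307738}{c} - \frac{237323}{154251} = \frac{307738}{803435625} - \frac{237323}{154251} = - \frac{7060232738431}{4590027725625}$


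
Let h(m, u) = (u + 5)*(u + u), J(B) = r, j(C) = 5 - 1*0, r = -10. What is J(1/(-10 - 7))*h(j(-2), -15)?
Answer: -3000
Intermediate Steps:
j(C) = 5 (j(C) = 5 + 0 = 5)
J(B) = -10
h(m, u) = 2*u*(5 + u) (h(m, u) = (5 + u)*(2*u) = 2*u*(5 + u))
J(1/(-10 - 7))*h(j(-2), -15) = -20*(-15)*(5 - 15) = -20*(-15)*(-10) = -10*300 = -3000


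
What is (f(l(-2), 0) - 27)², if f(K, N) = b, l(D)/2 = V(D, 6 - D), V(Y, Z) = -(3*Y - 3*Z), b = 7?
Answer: 400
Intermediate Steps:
V(Y, Z) = -3*Y + 3*Z (V(Y, Z) = -(-3*Z + 3*Y) = -3*Y + 3*Z)
l(D) = 36 - 12*D (l(D) = 2*(-3*D + 3*(6 - D)) = 2*(-3*D + (18 - 3*D)) = 2*(18 - 6*D) = 36 - 12*D)
f(K, N) = 7
(f(l(-2), 0) - 27)² = (7 - 27)² = (-20)² = 400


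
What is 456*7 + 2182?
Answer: 5374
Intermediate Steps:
456*7 + 2182 = 3192 + 2182 = 5374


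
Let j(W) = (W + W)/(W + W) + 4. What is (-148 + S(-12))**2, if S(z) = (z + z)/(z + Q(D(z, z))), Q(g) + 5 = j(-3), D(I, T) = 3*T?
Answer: 21316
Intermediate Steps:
j(W) = 5 (j(W) = (2*W)/((2*W)) + 4 = (2*W)*(1/(2*W)) + 4 = 1 + 4 = 5)
Q(g) = 0 (Q(g) = -5 + 5 = 0)
S(z) = 2 (S(z) = (z + z)/(z + 0) = (2*z)/z = 2)
(-148 + S(-12))**2 = (-148 + 2)**2 = (-146)**2 = 21316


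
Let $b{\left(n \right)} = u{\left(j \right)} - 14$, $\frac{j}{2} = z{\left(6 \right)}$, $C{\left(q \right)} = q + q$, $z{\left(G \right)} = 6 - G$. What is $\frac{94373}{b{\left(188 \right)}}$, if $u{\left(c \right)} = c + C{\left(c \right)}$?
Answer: $- \frac{94373}{14} \approx -6740.9$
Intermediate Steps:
$C{\left(q \right)} = 2 q$
$j = 0$ ($j = 2 \left(6 - 6\right) = 2 \cdot 0 = 0$)
$u{\left(c \right)} = 3 c$ ($u{\left(c \right)} = c + 2 c = 3 c$)
$b{\left(n \right)} = -14$ ($b{\left(n \right)} = 3 \cdot 0 - 14 = 0 - 14 = -14$)
$\frac{94373}{b{\left(188 \right)}} = \frac{94373}{-14} = 94373 \left(- \frac{1}{14}\right) = - \frac{94373}{14}$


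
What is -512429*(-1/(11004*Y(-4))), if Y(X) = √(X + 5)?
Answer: 512429/11004 ≈ 46.568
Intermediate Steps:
Y(X) = √(5 + X)
-512429*(-1/(11004*Y(-4))) = -512429*(-1/(11004*√(5 - 4))) = -512429/((-11004*√1)) = -512429/((-11004*1)) = -512429/(-11004) = -512429*(-1/11004) = 512429/11004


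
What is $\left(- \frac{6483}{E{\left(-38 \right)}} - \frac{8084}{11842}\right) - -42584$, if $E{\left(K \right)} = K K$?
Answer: $\frac{364045741125}{8549924} \approx 42579.0$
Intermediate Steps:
$E{\left(K \right)} = K^{2}$
$\left(- \frac{6483}{E{\left(-38 \right)}} - \frac{8084}{11842}\right) - -42584 = \left(- \frac{6483}{\left(-38\right)^{2}} - \frac{8084}{11842}\right) - -42584 = \left(- \frac{6483}{1444} - \frac{4042}{5921}\right) + 42584 = - \frac{44222491}{8549924} + 42584 = \frac{364045741125}{8549924}$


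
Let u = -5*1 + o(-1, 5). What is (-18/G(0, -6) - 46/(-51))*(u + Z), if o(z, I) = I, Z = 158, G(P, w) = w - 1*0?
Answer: 31442/51 ≈ 616.51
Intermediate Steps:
G(P, w) = w (G(P, w) = w + 0 = w)
u = 0 (u = -5*1 + 5 = -5 + 5 = 0)
(-18/G(0, -6) - 46/(-51))*(u + Z) = (-18/(-6) - 46/(-51))*(0 + 158) = (-18*(-1/6) - 46*(-1/51))*158 = (3 + 46/51)*158 = (199/51)*158 = 31442/51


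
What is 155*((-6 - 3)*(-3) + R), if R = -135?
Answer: -16740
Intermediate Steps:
155*((-6 - 3)*(-3) + R) = 155*((-6 - 3)*(-3) - 135) = 155*(-9*(-3) - 135) = 155*(27 - 135) = 155*(-108) = -16740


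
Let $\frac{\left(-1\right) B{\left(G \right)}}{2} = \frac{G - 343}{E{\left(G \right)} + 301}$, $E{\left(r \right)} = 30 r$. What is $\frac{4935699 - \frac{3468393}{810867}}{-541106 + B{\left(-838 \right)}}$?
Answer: $- \frac{4142101933683540}{454103571791443} \approx -9.1215$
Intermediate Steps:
$B{\left(G \right)} = - \frac{2 \left(-343 + G\right)}{301 + 30 G}$ ($B{\left(G \right)} = - 2 \frac{G - 343}{30 G + 301} = - 2 \frac{-343 + G}{301 + 30 G} = - \frac{2 \left(-343 + G\right)}{301 + 30 G}$)
$\frac{4935699 - \frac{3468393}{810867}}{-541106 + B{\left(-838 \right)}} = \frac{4935699 - \frac{3468393}{810867}}{-541106 + \frac{2 \left(343 - -838\right)}{301 + 30 \left(-838\right)}} = \frac{4935699 - \frac{1156131}{270289}}{-541106 + \frac{2 \left(343 + 838\right)}{301 - 25140}} = \frac{4935699 - \frac{1156131}{270289}}{-541106 + 2 \frac{1}{-24839} \cdot 1181} = \frac{1334063990880}{270289 \left(-541106 + 2 \left(- \frac{1}{24839}\right) 1181\right)} = \frac{1334063990880}{270289 \left(-541106 - \frac{2362}{24839}\right)} = \frac{1334063990880}{270289 \left(- \frac{13440534296}{24839}\right)} = \frac{1334063990880}{270289} \left(- \frac{24839}{13440534296}\right) = - \frac{4142101933683540}{454103571791443}$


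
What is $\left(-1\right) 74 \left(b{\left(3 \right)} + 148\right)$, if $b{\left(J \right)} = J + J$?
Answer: $-11396$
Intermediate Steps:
$b{\left(J \right)} = 2 J$
$\left(-1\right) 74 \left(b{\left(3 \right)} + 148\right) = \left(-1\right) 74 \left(2 \cdot 3 + 148\right) = - 74 \left(6 + 148\right) = \left(-74\right) 154 = -11396$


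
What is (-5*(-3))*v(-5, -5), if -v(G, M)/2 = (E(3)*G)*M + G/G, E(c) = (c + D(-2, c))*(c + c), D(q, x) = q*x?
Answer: 13470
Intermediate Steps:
E(c) = -2*c² (E(c) = (c - 2*c)*(c + c) = (-c)*(2*c) = -2*c²)
v(G, M) = -2 + 36*G*M (v(G, M) = -2*(((-2*3²)*G)*M + G/G) = -2*(((-2*9)*G)*M + 1) = -2*((-18*G)*M + 1) = -2*(-18*G*M + 1) = -2*(1 - 18*G*M) = -2 + 36*G*M)
(-5*(-3))*v(-5, -5) = (-5*(-3))*(-2 + 36*(-5)*(-5)) = 15*(-2 + 900) = 15*898 = 13470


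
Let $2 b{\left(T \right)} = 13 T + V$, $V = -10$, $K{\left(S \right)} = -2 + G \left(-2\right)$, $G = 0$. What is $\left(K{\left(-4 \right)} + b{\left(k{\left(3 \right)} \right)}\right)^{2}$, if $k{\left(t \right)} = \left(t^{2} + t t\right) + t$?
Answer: $\frac{67081}{4} \approx 16770.0$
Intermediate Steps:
$k{\left(t \right)} = t + 2 t^{2}$ ($k{\left(t \right)} = \left(t^{2} + t^{2}\right) + t = 2 t^{2} + t = t + 2 t^{2}$)
$K{\left(S \right)} = -2$ ($K{\left(S \right)} = -2 + 0 \left(-2\right) = -2 + 0 = -2$)
$b{\left(T \right)} = -5 + \frac{13 T}{2}$ ($b{\left(T \right)} = \frac{13 T - 10}{2} = \frac{-10 + 13 T}{2} = -5 + \frac{13 T}{2}$)
$\left(K{\left(-4 \right)} + b{\left(k{\left(3 \right)} \right)}\right)^{2} = \left(-2 - \left(5 - \frac{13 \cdot 3 \left(1 + 2 \cdot 3\right)}{2}\right)\right)^{2} = \left(-2 - \left(5 - \frac{13 \cdot 3 \left(1 + 6\right)}{2}\right)\right)^{2} = \left(-2 - \left(5 - \frac{13 \cdot 3 \cdot 7}{2}\right)\right)^{2} = \left(-2 + \left(-5 + \frac{13}{2} \cdot 21\right)\right)^{2} = \left(-2 + \left(-5 + \frac{273}{2}\right)\right)^{2} = \left(-2 + \frac{263}{2}\right)^{2} = \left(\frac{259}{2}\right)^{2} = \frac{67081}{4}$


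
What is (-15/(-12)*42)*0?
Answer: 0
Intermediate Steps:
(-15/(-12)*42)*0 = (-15*(-1/12)*42)*0 = ((5/4)*42)*0 = (105/2)*0 = 0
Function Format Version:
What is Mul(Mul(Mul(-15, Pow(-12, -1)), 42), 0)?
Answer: 0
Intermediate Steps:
Mul(Mul(Mul(-15, Pow(-12, -1)), 42), 0) = Mul(Mul(Mul(-15, Rational(-1, 12)), 42), 0) = Mul(Mul(Rational(5, 4), 42), 0) = Mul(Rational(105, 2), 0) = 0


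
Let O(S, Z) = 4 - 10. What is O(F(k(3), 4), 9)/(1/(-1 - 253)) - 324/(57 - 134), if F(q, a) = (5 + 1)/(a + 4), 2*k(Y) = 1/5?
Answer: 117672/77 ≈ 1528.2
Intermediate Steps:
k(Y) = ⅒ (k(Y) = (½)/5 = (½)*(⅕) = ⅒)
F(q, a) = 6/(4 + a)
O(S, Z) = -6
O(F(k(3), 4), 9)/(1/(-1 - 253)) - 324/(57 - 134) = -6/(1/(-1 - 253)) - 324/(57 - 134) = -6/(1/(-254)) - 324/(-77) = -6/(-1/254) - 324*(-1/77) = -6*(-254) + 324/77 = 1524 + 324/77 = 117672/77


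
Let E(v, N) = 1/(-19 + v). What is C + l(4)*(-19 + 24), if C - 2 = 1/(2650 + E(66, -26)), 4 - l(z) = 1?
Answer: 2117414/124551 ≈ 17.000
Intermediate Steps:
l(z) = 3 (l(z) = 4 - 1*1 = 4 - 1 = 3)
C = 249149/124551 (C = 2 + 1/(2650 + 1/(-19 + 66)) = 2 + 1/(2650 + 1/47) = 2 + 1/(124551/47) = 2 + 47/124551 = 249149/124551 ≈ 2.0004)
C + l(4)*(-19 + 24) = 249149/124551 + 3*(-19 + 24) = 249149/124551 + 3*5 = 249149/124551 + 15 = 2117414/124551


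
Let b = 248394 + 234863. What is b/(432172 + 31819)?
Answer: 483257/463991 ≈ 1.0415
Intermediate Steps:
b = 483257
b/(432172 + 31819) = 483257/(432172 + 31819) = 483257/463991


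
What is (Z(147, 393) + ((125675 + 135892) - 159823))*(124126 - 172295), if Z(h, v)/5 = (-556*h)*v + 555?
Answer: 7731069635509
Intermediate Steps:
Z(h, v) = 2775 - 2780*h*v (Z(h, v) = 5*((-556*h)*v + 555) = 5*(-556*h*v + 555) = 5*(555 - 556*h*v) = 2775 - 2780*h*v)
(Z(147, 393) + ((125675 + 135892) - 159823))*(124126 - 172295) = ((2775 - 2780*147*393) + ((125675 + 135892) - 159823))*(124126 - 172295) = ((2775 - 160603380) + (261567 - 159823))*(-48169) = (-160600605 + 101744)*(-48169) = -160498861*(-48169) = 7731069635509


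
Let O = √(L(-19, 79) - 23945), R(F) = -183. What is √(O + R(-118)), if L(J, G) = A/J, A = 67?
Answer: √(-66063 + 57*I*√960602)/19 ≈ 5.3227 + 14.537*I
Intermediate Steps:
L(J, G) = 67/J
O = 3*I*√960602/19 (O = √(67/(-19) - 23945) = √(67*(-1/19) - 23945) = √(-67/19 - 23945) = √(-455022/19) = 3*I*√960602/19 ≈ 154.75*I)
√(O + R(-118)) = √(3*I*√960602/19 - 183) = √(-183 + 3*I*√960602/19)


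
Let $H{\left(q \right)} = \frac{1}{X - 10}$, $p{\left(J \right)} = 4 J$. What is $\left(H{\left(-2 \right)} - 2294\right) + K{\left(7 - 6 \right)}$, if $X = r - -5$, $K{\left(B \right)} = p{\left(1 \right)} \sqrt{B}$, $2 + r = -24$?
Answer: $- \frac{70991}{31} \approx -2290.0$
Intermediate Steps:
$r = -26$ ($r = -2 - 24 = -26$)
$K{\left(B \right)} = 4 \sqrt{B}$ ($K{\left(B \right)} = 4 \cdot 1 \sqrt{B} = 4 \sqrt{B}$)
$X = -21$ ($X = -26 - -5 = -26 + 5 = -21$)
$H{\left(q \right)} = - \frac{1}{31}$ ($H{\left(q \right)} = \frac{1}{-21 - 10} = \frac{1}{-31} = - \frac{1}{31}$)
$\left(H{\left(-2 \right)} - 2294\right) + K{\left(7 - 6 \right)} = \left(- \frac{1}{31} - 2294\right) + 4 \sqrt{7 - 6} = - \frac{71115}{31} + 4 \sqrt{7 - 6} = - \frac{71115}{31} + 4 \sqrt{1} = - \frac{71115}{31} + 4 \cdot 1 = - \frac{71115}{31} + 4 = - \frac{70991}{31}$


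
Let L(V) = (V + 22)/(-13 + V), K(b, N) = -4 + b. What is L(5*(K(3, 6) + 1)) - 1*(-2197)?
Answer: 28539/13 ≈ 2195.3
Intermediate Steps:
L(V) = (22 + V)/(-13 + V)
L(5*(K(3, 6) + 1)) - 1*(-2197) = (22 + 5*((-4 + 3) + 1))/(-13 + 5*((-4 + 3) + 1)) - 1*(-2197) = (22 + 5*(-1 + 1))/(-13 + 5*(-1 + 1)) + 2197 = (22 + 5*0)/(-13 + 5*0) + 2197 = (22 + 0)/(-13 + 0) + 2197 = 22/(-13) + 2197 = -1/13*22 + 2197 = -22/13 + 2197 = 28539/13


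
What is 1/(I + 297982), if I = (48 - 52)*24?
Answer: 1/297886 ≈ 3.3570e-6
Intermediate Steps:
I = -96 (I = -4*24 = -96)
1/(I + 297982) = 1/(-96 + 297982) = 1/297886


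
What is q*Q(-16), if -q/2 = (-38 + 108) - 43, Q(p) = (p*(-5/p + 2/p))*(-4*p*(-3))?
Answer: -31104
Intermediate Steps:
Q(p) = -36*p (Q(p) = (p*(-3/p))*(12*p) = -36*p)
q = -54 (q = -2*((-38 + 108) - 43) = -2*(70 - 43) = -2*27 = -54)
q*Q(-16) = -(-1944)*(-16) = -54*576 = -31104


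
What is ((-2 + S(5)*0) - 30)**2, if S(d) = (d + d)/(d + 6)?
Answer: 1024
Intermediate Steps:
S(d) = 2*d/(6 + d) (S(d) = (2*d)/(6 + d) = 2*d/(6 + d))
((-2 + S(5)*0) - 30)**2 = ((-2 + (2*5/(6 + 5))*0) - 30)**2 = ((-2 + (2*5/11)*0) - 30)**2 = ((-2 + (2*5*(1/11))*0) - 30)**2 = ((-2 + (10/11)*0) - 30)**2 = ((-2 + 0) - 30)**2 = (-2 - 30)**2 = (-32)**2 = 1024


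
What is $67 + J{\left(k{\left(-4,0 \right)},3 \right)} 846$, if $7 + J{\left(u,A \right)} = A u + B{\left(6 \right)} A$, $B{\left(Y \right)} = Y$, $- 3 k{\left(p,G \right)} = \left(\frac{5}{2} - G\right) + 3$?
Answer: $4720$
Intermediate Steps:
$k{\left(p,G \right)} = - \frac{11}{6} + \frac{G}{3}$ ($k{\left(p,G \right)} = - \frac{\left(\frac{5}{2} - G\right) + 3}{3} = - \frac{\frac{11}{2} - G}{3} = - \frac{11}{6} + \frac{G}{3}$)
$J{\left(u,A \right)} = -7 + 6 A + A u$ ($J{\left(u,A \right)} = -7 + \left(A u + 6 A\right) = -7 + \left(6 A + A u\right) = -7 + 6 A + A u$)
$67 + J{\left(k{\left(-4,0 \right)},3 \right)} 846 = 67 + \left(-7 + 6 \cdot 3 + 3 \left(- \frac{11}{6} + \frac{1}{3} \cdot 0\right)\right) 846 = 67 + \left(-7 + 18 + 3 \left(- \frac{11}{6} + 0\right)\right) 846 = 67 + \left(-7 + 18 + 3 \left(- \frac{11}{6}\right)\right) 846 = 67 + \left(-7 + 18 - \frac{11}{2}\right) 846 = 67 + \frac{11}{2} \cdot 846 = 67 + 4653 = 4720$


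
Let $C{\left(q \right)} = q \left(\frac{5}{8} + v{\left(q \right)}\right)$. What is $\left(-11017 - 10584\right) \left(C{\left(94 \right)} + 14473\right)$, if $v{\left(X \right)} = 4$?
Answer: $- \frac{1288089231}{4} \approx -3.2202 \cdot 10^{8}$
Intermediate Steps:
$C{\left(q \right)} = \frac{37 q}{8}$ ($C{\left(q \right)} = q \left(\frac{5}{8} + 4\right) = q \frac{37}{8} = \frac{37 q}{8}$)
$\left(-11017 - 10584\right) \left(C{\left(94 \right)} + 14473\right) = \left(-11017 - 10584\right) \left(\frac{37}{8} \cdot 94 + 14473\right) = - 21601 \left(\frac{1739}{4} + 14473\right) = \left(-21601\right) \frac{59631}{4} = - \frac{1288089231}{4}$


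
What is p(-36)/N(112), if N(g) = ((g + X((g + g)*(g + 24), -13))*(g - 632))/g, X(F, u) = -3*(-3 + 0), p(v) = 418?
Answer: -532/715 ≈ -0.74406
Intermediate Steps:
X(F, u) = 9 (X(F, u) = -3*(-3) = 9)
N(g) = (-632 + g)*(9 + g)/g (N(g) = ((g + 9)*(g - 632))/g = ((9 + g)*(-632 + g))/g = ((-632 + g)*(9 + g))/g = (-632 + g)*(9 + g)/g)
p(-36)/N(112) = 418/(-623 + 112 - 5688/112) = 418/(-623 + 112 - 5688*1/112) = 418/(-623 + 112 - 711/14) = 418/(-7865/14) = 418*(-14/7865) = -532/715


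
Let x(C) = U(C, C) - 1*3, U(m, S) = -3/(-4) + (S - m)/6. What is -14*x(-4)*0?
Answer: 0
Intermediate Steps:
U(m, S) = ¾ - m/6 + S/6 (U(m, S) = -3*(-¼) + (S - m)*(⅙) = ¾ + (-m/6 + S/6) = ¾ - m/6 + S/6)
x(C) = -9/4 (x(C) = (¾ - C/6 + C/6) - 1*3 = ¾ - 3 = -9/4)
-14*x(-4)*0 = -14*(-9/4)*0 = (63/2)*0 = 0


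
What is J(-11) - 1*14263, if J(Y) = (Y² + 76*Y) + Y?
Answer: -14989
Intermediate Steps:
J(Y) = Y² + 77*Y
J(-11) - 1*14263 = -11*(77 - 11) - 1*14263 = -11*66 - 14263 = -726 - 14263 = -14989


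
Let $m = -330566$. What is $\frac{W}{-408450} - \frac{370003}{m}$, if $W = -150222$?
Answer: $\frac{33464335167}{22503280450} \approx 1.4871$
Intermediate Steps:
$\frac{W}{-408450} - \frac{370003}{m} = - \frac{150222}{-408450} - \frac{370003}{-330566} = \left(-150222\right) \left(- \frac{1}{408450}\right) - - \frac{370003}{330566} = \frac{25037}{68075} + \frac{370003}{330566} = \frac{33464335167}{22503280450}$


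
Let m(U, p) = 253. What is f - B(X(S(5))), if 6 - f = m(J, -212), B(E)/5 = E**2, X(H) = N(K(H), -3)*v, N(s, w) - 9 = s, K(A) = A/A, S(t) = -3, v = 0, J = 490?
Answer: -247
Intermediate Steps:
K(A) = 1
N(s, w) = 9 + s
X(H) = 0 (X(H) = (9 + 1)*0 = 10*0 = 0)
B(E) = 5*E**2
f = -247 (f = 6 - 1*253 = 6 - 253 = -247)
f - B(X(S(5))) = -247 - 5*0**2 = -247 - 5*0 = -247 - 1*0 = -247 + 0 = -247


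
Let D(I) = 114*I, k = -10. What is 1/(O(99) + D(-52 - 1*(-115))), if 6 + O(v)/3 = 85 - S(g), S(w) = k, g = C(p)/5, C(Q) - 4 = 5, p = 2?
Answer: 1/7449 ≈ 0.00013425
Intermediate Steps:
C(Q) = 9 (C(Q) = 4 + 5 = 9)
g = 9/5 ≈ 1.8000
S(w) = -10
O(v) = 267 (O(v) = -18 + 3*(85 - 1*(-10)) = -18 + 3*(85 + 10) = -18 + 3*95 = -18 + 285 = 267)
1/(O(99) + D(-52 - 1*(-115))) = 1/(267 + 114*(-52 - 1*(-115))) = 1/(267 + 114*(-52 + 115)) = 1/(267 + 114*63) = 1/(267 + 7182) = 1/7449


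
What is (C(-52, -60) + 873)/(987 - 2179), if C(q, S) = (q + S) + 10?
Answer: -771/1192 ≈ -0.64681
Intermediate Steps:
C(q, S) = 10 + S + q (C(q, S) = (S + q) + 10 = 10 + S + q)
(C(-52, -60) + 873)/(987 - 2179) = ((10 - 60 - 52) + 873)/(987 - 2179) = (-102 + 873)/(-1192) = 771*(-1/1192) = -771/1192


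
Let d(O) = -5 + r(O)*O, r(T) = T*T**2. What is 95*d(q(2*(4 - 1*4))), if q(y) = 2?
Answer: 1045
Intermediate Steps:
r(T) = T**3
d(O) = -5 + O**4 (d(O) = -5 + O**3*O = -5 + O**4)
95*d(q(2*(4 - 1*4))) = 95*(-5 + 2**4) = 95*(-5 + 16) = 95*11 = 1045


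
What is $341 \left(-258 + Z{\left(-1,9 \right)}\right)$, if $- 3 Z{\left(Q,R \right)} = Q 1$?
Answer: $- \frac{263593}{3} \approx -87864.0$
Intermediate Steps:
$Z{\left(Q,R \right)} = - \frac{Q}{3}$ ($Z{\left(Q,R \right)} = - \frac{Q 1}{3} = - \frac{Q}{3}$)
$341 \left(-258 + Z{\left(-1,9 \right)}\right) = 341 \left(-258 - - \frac{1}{3}\right) = 341 \left(-258 + \frac{1}{3}\right) = 341 \left(- \frac{773}{3}\right) = - \frac{263593}{3}$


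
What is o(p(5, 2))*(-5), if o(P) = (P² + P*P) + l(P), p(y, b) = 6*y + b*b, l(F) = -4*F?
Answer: -10880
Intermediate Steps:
p(y, b) = b² + 6*y (p(y, b) = 6*y + b² = b² + 6*y)
o(P) = -4*P + 2*P² (o(P) = (P² + P*P) - 4*P = (P² + P²) - 4*P = 2*P² - 4*P = -4*P + 2*P²)
o(p(5, 2))*(-5) = (2*(2² + 6*5)*(-2 + (2² + 6*5)))*(-5) = (2*(4 + 30)*(-2 + (4 + 30)))*(-5) = (2*34*(-2 + 34))*(-5) = (2*34*32)*(-5) = 2176*(-5) = -10880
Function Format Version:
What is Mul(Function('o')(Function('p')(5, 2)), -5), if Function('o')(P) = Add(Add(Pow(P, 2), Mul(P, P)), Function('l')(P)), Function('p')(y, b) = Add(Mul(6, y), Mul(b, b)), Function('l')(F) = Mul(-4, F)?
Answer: -10880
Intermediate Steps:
Function('p')(y, b) = Add(Pow(b, 2), Mul(6, y)) (Function('p')(y, b) = Add(Mul(6, y), Pow(b, 2)) = Add(Pow(b, 2), Mul(6, y)))
Function('o')(P) = Add(Mul(-4, P), Mul(2, Pow(P, 2))) (Function('o')(P) = Add(Add(Pow(P, 2), Mul(P, P)), Mul(-4, P)) = Add(Add(Pow(P, 2), Pow(P, 2)), Mul(-4, P)) = Add(Mul(2, Pow(P, 2)), Mul(-4, P)) = Add(Mul(-4, P), Mul(2, Pow(P, 2))))
Mul(Function('o')(Function('p')(5, 2)), -5) = Mul(Mul(2, Add(Pow(2, 2), Mul(6, 5)), Add(-2, Add(Pow(2, 2), Mul(6, 5)))), -5) = Mul(Mul(2, Add(4, 30), Add(-2, Add(4, 30))), -5) = Mul(Mul(2, 34, Add(-2, 34)), -5) = Mul(Mul(2, 34, 32), -5) = Mul(2176, -5) = -10880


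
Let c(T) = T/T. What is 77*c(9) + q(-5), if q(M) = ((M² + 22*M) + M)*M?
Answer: 527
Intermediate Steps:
q(M) = M*(M² + 23*M) (q(M) = (M² + 23*M)*M = M*(M² + 23*M))
c(T) = 1
77*c(9) + q(-5) = 77*1 + (-5)²*(23 - 5) = 77 + 25*18 = 77 + 450 = 527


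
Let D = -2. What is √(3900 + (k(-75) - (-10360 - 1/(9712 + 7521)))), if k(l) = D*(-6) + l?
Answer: 7*√86044334534/17233 ≈ 119.15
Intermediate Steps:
k(l) = 12 + l (k(l) = -2*(-6) + l = 12 + l)
√(3900 + (k(-75) - (-10360 - 1/(9712 + 7521)))) = √(3900 + ((12 - 75) - (-10360 - 1/(9712 + 7521)))) = √(3900 + (-63 - (-10360 - 1/17233))) = √(3900 + (-63 - 1*(-178533881/17233))) = √(3900 + (-63 + 178533881/17233)) = √(3900 + 177448202/17233) = √(244656902/17233) = 7*√86044334534/17233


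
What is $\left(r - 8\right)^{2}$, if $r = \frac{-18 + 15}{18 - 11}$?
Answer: $\frac{3481}{49} \approx 71.041$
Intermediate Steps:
$r = - \frac{3}{7} \approx -0.42857$
$\left(r - 8\right)^{2} = \left(- \frac{3}{7} - 8\right)^{2} = \left(- \frac{59}{7}\right)^{2} = \frac{3481}{49}$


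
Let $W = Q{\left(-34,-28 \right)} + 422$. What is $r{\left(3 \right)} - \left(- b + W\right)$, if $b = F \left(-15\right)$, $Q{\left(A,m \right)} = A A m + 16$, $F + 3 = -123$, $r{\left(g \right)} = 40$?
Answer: $33860$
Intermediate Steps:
$F = -126$ ($F = -3 - 123 = -126$)
$Q{\left(A,m \right)} = 16 + m A^{2}$ ($Q{\left(A,m \right)} = A^{2} m + 16 = m A^{2} + 16 = 16 + m A^{2}$)
$b = 1890$ ($b = \left(-126\right) \left(-15\right) = 1890$)
$W = -31930$ ($W = \left(16 - 28 \left(-34\right)^{2}\right) + 422 = \left(16 - 32368\right) + 422 = -32352 + 422 = -31930$)
$r{\left(3 \right)} - \left(- b + W\right) = 40 - \left(\left(-1\right) 1890 - 31930\right) = 40 - \left(-1890 - 31930\right) = 40 - -33820 = 40 + 33820 = 33860$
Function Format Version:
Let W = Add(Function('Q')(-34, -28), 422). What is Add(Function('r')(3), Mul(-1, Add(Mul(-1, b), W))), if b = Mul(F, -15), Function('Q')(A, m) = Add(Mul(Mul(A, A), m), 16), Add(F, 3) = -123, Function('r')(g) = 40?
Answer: 33860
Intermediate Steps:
F = -126 (F = Add(-3, -123) = -126)
Function('Q')(A, m) = Add(16, Mul(m, Pow(A, 2))) (Function('Q')(A, m) = Add(Mul(Pow(A, 2), m), 16) = Add(Mul(m, Pow(A, 2)), 16) = Add(16, Mul(m, Pow(A, 2))))
b = 1890 (b = Mul(-126, -15) = 1890)
W = -31930 (W = Add(Add(16, Mul(-28, Pow(-34, 2))), 422) = Add(Add(16, Mul(-28, 1156)), 422) = Add(Add(16, -32368), 422) = Add(-32352, 422) = -31930)
Add(Function('r')(3), Mul(-1, Add(Mul(-1, b), W))) = Add(40, Mul(-1, Add(Mul(-1, 1890), -31930))) = Add(40, Mul(-1, Add(-1890, -31930))) = Add(40, Mul(-1, -33820)) = Add(40, 33820) = 33860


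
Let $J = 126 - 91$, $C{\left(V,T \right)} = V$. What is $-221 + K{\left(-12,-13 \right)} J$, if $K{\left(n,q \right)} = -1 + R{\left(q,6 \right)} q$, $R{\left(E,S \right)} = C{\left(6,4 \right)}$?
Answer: $-2986$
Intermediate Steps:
$R{\left(E,S \right)} = 6$
$K{\left(n,q \right)} = -1 + 6 q$
$J = 35$
$-221 + K{\left(-12,-13 \right)} J = -221 + \left(-1 + 6 \left(-13\right)\right) 35 = -221 + \left(-1 - 78\right) 35 = -221 - 2765 = -2986$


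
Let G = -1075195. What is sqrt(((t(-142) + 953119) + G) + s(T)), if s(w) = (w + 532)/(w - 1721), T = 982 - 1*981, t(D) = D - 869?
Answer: I*sqrt(91035374390)/860 ≈ 350.84*I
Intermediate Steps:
t(D) = -869 + D
T = 1 (T = 982 - 981 = 1)
s(w) = (532 + w)/(-1721 + w)
sqrt(((t(-142) + 953119) + G) + s(T)) = sqrt((((-869 - 142) + 953119) - 1075195) + (532 + 1)/(-1721 + 1)) = sqrt(((-1011 + 953119) - 1075195) + 533/(-1720)) = sqrt((952108 - 1075195) - 1/1720*533) = sqrt(-123087 - 533/1720) = sqrt(-211710173/1720) = I*sqrt(91035374390)/860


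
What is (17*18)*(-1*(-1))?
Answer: 306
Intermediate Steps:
(17*18)*(-1*(-1)) = 306*1 = 306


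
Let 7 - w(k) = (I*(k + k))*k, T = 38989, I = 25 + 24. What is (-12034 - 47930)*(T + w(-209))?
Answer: 254351817288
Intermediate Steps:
I = 49
w(k) = 7 - 98*k² (w(k) = 7 - 49*(k + k)*k = 7 - 49*(2*k)*k = 7 - 98*k*k = 7 - 98*k²)
(-12034 - 47930)*(T + w(-209)) = (-12034 - 47930)*(38989 + (7 - 98*(-209)²)) = -59964*(38989 + (7 - 98*43681)) = -59964*(38989 + (7 - 4280738)) = -59964*(38989 - 4280731) = -59964*(-4241742) = 254351817288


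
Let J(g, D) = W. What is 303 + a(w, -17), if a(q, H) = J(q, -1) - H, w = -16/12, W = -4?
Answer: 316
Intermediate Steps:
J(g, D) = -4
w = -4/3 (w = -16*1/12 = -4/3 ≈ -1.3333)
a(q, H) = -4 - H
303 + a(w, -17) = 303 + (-4 - 1*(-17)) = 303 + (-4 + 17) = 303 + 13 = 316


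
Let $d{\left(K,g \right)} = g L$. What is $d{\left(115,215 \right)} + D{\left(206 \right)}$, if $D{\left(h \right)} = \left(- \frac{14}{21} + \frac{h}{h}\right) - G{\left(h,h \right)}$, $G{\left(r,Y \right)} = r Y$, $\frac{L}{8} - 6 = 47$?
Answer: $\frac{146173}{3} \approx 48724.0$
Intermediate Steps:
$L = 424$ ($L = 48 + 8 \cdot 47 = 48 + 376 = 424$)
$d{\left(K,g \right)} = 424 g$ ($d{\left(K,g \right)} = g 424 = 424 g$)
$G{\left(r,Y \right)} = Y r$
$D{\left(h \right)} = \frac{1}{3} - h^{2}$ ($D{\left(h \right)} = \left(- \frac{14}{21} + \frac{h}{h}\right) - h h = \left(\left(-14\right) \frac{1}{21} + 1\right) - h^{2} = \left(- \frac{2}{3} + 1\right) - h^{2} = \frac{1}{3} - h^{2}$)
$d{\left(115,215 \right)} + D{\left(206 \right)} = 424 \cdot 215 + \left(\frac{1}{3} - 206^{2}\right) = 91160 + \left(\frac{1}{3} - 42436\right) = 91160 - \frac{127307}{3} = \frac{146173}{3}$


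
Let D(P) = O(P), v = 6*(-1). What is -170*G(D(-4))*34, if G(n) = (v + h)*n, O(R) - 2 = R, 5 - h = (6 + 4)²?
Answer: -1167560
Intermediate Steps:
h = -95 (h = 5 - (6 + 4)² = 5 - 1*10² = 5 - 1*100 = 5 - 100 = -95)
v = -6
O(R) = 2 + R
D(P) = 2 + P
G(n) = -101*n (G(n) = (-6 - 95)*n = -101*n)
-170*G(D(-4))*34 = -(-17170)*(2 - 4)*34 = -(-17170)*(-2)*34 = -170*202*34 = -34340*34 = -1167560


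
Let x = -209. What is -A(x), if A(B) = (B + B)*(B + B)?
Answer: -174724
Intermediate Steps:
A(B) = 4*B² (A(B) = (2*B)*(2*B) = 4*B²)
-A(x) = -4*(-209)² = -4*43681 = -1*174724 = -174724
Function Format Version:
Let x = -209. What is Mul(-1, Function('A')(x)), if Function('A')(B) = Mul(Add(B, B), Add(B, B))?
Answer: -174724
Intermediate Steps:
Function('A')(B) = Mul(4, Pow(B, 2)) (Function('A')(B) = Mul(Mul(2, B), Mul(2, B)) = Mul(4, Pow(B, 2)))
Mul(-1, Function('A')(x)) = Mul(-1, Mul(4, Pow(-209, 2))) = Mul(-1, Mul(4, 43681)) = Mul(-1, 174724) = -174724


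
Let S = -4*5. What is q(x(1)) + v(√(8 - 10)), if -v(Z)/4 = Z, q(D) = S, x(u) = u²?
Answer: -20 - 4*I*√2 ≈ -20.0 - 5.6569*I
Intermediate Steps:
S = -20
q(D) = -20
v(Z) = -4*Z
q(x(1)) + v(√(8 - 10)) = -20 - 4*√(8 - 10) = -20 - 4*I*√2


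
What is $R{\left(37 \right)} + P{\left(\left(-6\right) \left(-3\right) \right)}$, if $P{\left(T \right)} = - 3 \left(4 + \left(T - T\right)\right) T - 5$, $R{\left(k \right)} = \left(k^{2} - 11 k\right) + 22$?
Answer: $763$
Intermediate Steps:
$R{\left(k \right)} = 22 + k^{2} - 11 k$
$P{\left(T \right)} = -5 - 12 T$ ($P{\left(T \right)} = - 3 \left(4 + 0\right) T - 5 = \left(-3\right) 4 T - 5 = - 12 T - 5 = -5 - 12 T$)
$R{\left(37 \right)} + P{\left(\left(-6\right) \left(-3\right) \right)} = \left(22 + 37^{2} - 407\right) - \left(5 + 12 \left(\left(-6\right) \left(-3\right)\right)\right) = \left(22 + 1369 - 407\right) - 221 = 984 - 221 = 763$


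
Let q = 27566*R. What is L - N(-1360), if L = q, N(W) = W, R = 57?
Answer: 1572622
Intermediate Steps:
q = 1571262 (q = 27566*57 = 1571262)
L = 1571262
L - N(-1360) = 1571262 - 1*(-1360) = 1571262 + 1360 = 1572622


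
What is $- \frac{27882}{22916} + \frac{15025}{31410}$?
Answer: $- \frac{13286518}{17994789} \approx -0.73835$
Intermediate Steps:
$- \frac{27882}{22916} + \frac{15025}{31410} = \left(-27882\right) \frac{1}{22916} + 15025 \cdot \frac{1}{31410} = - \frac{13941}{11458} + \frac{3005}{6282} = - \frac{13286518}{17994789}$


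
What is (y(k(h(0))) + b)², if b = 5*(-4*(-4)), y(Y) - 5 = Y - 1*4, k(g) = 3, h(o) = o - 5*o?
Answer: 7056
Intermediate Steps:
h(o) = -4*o
y(Y) = 1 + Y (y(Y) = 5 + (Y - 1*4) = 5 + (Y - 4) = 5 + (-4 + Y) = 1 + Y)
b = 80 (b = 5*16 = 80)
(y(k(h(0))) + b)² = ((1 + 3) + 80)² = (4 + 80)² = 84² = 7056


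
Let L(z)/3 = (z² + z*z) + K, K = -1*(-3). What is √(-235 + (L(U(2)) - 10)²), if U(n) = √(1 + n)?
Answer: 3*√6 ≈ 7.3485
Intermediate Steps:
K = 3
L(z) = 9 + 6*z² (L(z) = 3*((z² + z*z) + 3) = 3*((z² + z²) + 3) = 3*(2*z² + 3) = 3*(3 + 2*z²) = 9 + 6*z²)
√(-235 + (L(U(2)) - 10)²) = √(-235 + ((9 + 6*(√(1 + 2))²) - 10)²) = √(-235 + ((9 + 6*(√3)²) - 10)²) = √(-235 + ((9 + 6*3) - 10)²) = √(-235 + ((9 + 18) - 10)²) = √(-235 + (27 - 10)²) = √(-235 + 17²) = √(-235 + 289) = √54 = 3*√6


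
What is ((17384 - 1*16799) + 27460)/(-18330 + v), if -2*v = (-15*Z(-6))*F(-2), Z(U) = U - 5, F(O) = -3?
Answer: -11218/7233 ≈ -1.5509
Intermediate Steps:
Z(U) = -5 + U
v = 495/2 (v = -(-15*(-5 - 6))*(-3)/2 = -(-15*(-11))*(-3)/2 = -165*(-3)/2 = -½*(-495) = 495/2 ≈ 247.50)
((17384 - 1*16799) + 27460)/(-18330 + v) = ((17384 - 1*16799) + 27460)/(-18330 + 495/2) = ((17384 - 16799) + 27460)/(-36165/2) = (585 + 27460)*(-2/36165) = 28045*(-2/36165) = -11218/7233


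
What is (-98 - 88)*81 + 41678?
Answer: 26612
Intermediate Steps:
(-98 - 88)*81 + 41678 = -186*81 + 41678 = -15066 + 41678 = 26612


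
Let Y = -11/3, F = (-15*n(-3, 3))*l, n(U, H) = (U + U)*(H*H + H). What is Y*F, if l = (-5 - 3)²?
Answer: -253440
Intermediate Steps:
n(U, H) = 2*U*(H + H²) (n(U, H) = (2*U)*(H² + H) = (2*U)*(H + H²) = 2*U*(H + H²))
l = 64 (l = (-8)² = 64)
F = 69120 (F = -30*3*(-3)*(1 + 3)*64 = -30*3*(-3)*4*64 = -15*(-72)*64 = 1080*64 = 69120)
Y = -11/3 (Y = -11*⅓ = -11/3 ≈ -3.6667)
Y*F = -11/3*69120 = -253440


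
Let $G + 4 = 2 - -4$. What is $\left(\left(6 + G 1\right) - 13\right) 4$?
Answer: $-20$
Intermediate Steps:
$G = 2$ ($G = -4 + \left(2 - -4\right) = -4 + \left(2 + 4\right) = -4 + 6 = 2$)
$\left(\left(6 + G 1\right) - 13\right) 4 = \left(\left(6 + 2 \cdot 1\right) - 13\right) 4 = \left(\left(6 + 2\right) - 13\right) 4 = \left(8 - 13\right) 4 = \left(-5\right) 4 = -20$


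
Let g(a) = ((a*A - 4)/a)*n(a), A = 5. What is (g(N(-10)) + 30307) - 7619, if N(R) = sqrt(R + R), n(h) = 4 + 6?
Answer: 22738 + 4*I*sqrt(5) ≈ 22738.0 + 8.9443*I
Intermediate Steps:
n(h) = 10
N(R) = sqrt(2)*sqrt(R) (N(R) = sqrt(2*R) = sqrt(2)*sqrt(R))
g(a) = 10*(-4 + 5*a)/a (g(a) = ((a*5 - 4)/a)*10 = ((5*a - 4)/a)*10 = ((-4 + 5*a)/a)*10 = 10*(-4 + 5*a)/a)
(g(N(-10)) + 30307) - 7619 = ((50 - 40*(-I*sqrt(5)/10)) + 30307) - 7619 = ((50 - (-4)*I*sqrt(5)) + 30307) - 7619 = ((50 + 4*I*sqrt(5)) + 30307) - 7619 = (30357 + 4*I*sqrt(5)) - 7619 = 22738 + 4*I*sqrt(5)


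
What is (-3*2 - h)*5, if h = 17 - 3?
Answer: -100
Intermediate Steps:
h = 14
(-3*2 - h)*5 = (-3*2 - 1*14)*5 = (-6 - 14)*5 = -20*5 = -100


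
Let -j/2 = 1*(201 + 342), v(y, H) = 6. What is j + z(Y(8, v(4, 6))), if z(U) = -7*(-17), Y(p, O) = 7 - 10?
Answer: -967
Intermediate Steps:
Y(p, O) = -3
z(U) = 119
j = -1086 (j = -2*(201 + 342) = -2*543 = -1086)
j + z(Y(8, v(4, 6))) = -1086 + 119 = -967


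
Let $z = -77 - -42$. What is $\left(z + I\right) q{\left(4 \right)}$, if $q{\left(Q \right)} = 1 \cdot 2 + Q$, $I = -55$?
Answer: $-540$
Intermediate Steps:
$q{\left(Q \right)} = 2 + Q$
$z = -35$ ($z = -77 + 42 = -35$)
$\left(z + I\right) q{\left(4 \right)} = \left(-35 - 55\right) \left(2 + 4\right) = \left(-90\right) 6 = -540$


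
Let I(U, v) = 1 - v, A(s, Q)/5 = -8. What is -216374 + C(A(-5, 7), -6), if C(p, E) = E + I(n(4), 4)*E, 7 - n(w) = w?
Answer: -216362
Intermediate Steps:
n(w) = 7 - w
A(s, Q) = -40 (A(s, Q) = 5*(-8) = -40)
C(p, E) = -2*E (C(p, E) = E + (1 - 1*4)*E = E + (1 - 4)*E = E - 3*E = -2*E)
-216374 + C(A(-5, 7), -6) = -216374 - 2*(-6) = -216374 + 12 = -216362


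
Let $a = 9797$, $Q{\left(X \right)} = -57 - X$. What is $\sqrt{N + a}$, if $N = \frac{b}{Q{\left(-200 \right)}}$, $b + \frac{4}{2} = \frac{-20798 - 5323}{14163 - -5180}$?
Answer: $\frac{\sqrt{89128338822094}}{95381} \approx 98.98$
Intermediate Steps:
$b = - \frac{64807}{19343}$ ($b = -2 + \frac{-20798 - 5323}{14163 - -5180} = -2 - \frac{26121}{14163 + 5180} = -2 - \frac{26121}{19343} = - \frac{64807}{19343} \approx -3.3504$)
$N = - \frac{64807}{2766049}$ ($N = - \frac{64807}{19343 \left(-57 - -200\right)} = - \frac{64807}{19343 \left(-57 + 200\right)} = - \frac{64807}{19343 \cdot 143} = \left(- \frac{64807}{19343}\right) \frac{1}{143} = - \frac{64807}{2766049} \approx -0.023429$)
$\sqrt{N + a} = \sqrt{- \frac{64807}{2766049} + 9797} = \sqrt{\frac{27098917246}{2766049}} = \frac{\sqrt{89128338822094}}{95381}$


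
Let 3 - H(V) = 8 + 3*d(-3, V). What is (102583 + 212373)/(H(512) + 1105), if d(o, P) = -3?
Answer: 284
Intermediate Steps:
H(V) = 4 (H(V) = 3 - (8 + 3*(-3)) = 3 - (8 - 9) = 3 - 1*(-1) = 3 + 1 = 4)
(102583 + 212373)/(H(512) + 1105) = (102583 + 212373)/(4 + 1105) = 314956/1109 = 314956*(1/1109) = 284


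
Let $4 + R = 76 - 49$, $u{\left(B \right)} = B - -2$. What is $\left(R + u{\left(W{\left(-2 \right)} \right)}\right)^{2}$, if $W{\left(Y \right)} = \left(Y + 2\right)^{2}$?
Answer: $625$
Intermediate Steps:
$W{\left(Y \right)} = \left(2 + Y\right)^{2}$
$u{\left(B \right)} = 2 + B$ ($u{\left(B \right)} = B + 2 = 2 + B$)
$R = 23$ ($R = -4 + \left(76 - 49\right) = -4 + 27 = 23$)
$\left(R + u{\left(W{\left(-2 \right)} \right)}\right)^{2} = \left(23 + \left(2 + \left(2 - 2\right)^{2}\right)\right)^{2} = \left(23 + \left(2 + 0^{2}\right)\right)^{2} = \left(23 + \left(2 + 0\right)\right)^{2} = \left(23 + 2\right)^{2} = 25^{2} = 625$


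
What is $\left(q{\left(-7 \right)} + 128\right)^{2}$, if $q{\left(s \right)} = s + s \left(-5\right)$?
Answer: $24336$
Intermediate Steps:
$q{\left(s \right)} = - 4 s$ ($q{\left(s \right)} = s - 5 s = - 4 s$)
$\left(q{\left(-7 \right)} + 128\right)^{2} = \left(\left(-4\right) \left(-7\right) + 128\right)^{2} = \left(28 + 128\right)^{2} = 156^{2} = 24336$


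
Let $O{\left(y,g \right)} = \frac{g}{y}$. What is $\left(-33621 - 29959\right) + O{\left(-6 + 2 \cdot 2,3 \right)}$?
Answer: $- \frac{127163}{2} \approx -63582.0$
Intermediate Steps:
$\left(-33621 - 29959\right) + O{\left(-6 + 2 \cdot 2,3 \right)} = \left(-33621 - 29959\right) + \frac{3}{-6 + 2 \cdot 2} = -63580 + \frac{3}{-6 + 4} = -63580 + \frac{3}{-2} = -63580 + 3 \left(- \frac{1}{2}\right) = -63580 - \frac{3}{2} = - \frac{127163}{2}$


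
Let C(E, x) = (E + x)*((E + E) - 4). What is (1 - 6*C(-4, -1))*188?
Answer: -67492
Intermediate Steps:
C(E, x) = (-4 + 2*E)*(E + x) (C(E, x) = (E + x)*(2*E - 4) = (E + x)*(-4 + 2*E) = (-4 + 2*E)*(E + x))
(1 - 6*C(-4, -1))*188 = (1 - 6*(-4*(-4) - 4*(-1) + 2*(-4)² + 2*(-4)*(-1)))*188 = (1 - 6*(16 + 4 + 2*16 + 8))*188 = (1 - 6*(16 + 4 + 32 + 8))*188 = (1 - 6*60)*188 = (1 - 360)*188 = -359*188 = -67492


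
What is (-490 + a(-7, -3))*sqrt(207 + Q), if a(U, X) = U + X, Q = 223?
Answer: -500*sqrt(430) ≈ -10368.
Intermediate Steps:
(-490 + a(-7, -3))*sqrt(207 + Q) = (-490 + (-7 - 3))*sqrt(207 + 223) = (-490 - 10)*sqrt(430) = -500*sqrt(430)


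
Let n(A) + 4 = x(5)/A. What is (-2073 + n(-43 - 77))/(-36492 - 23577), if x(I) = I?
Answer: 49849/1441656 ≈ 0.034578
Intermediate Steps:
n(A) = -4 + 5/A
(-2073 + n(-43 - 77))/(-36492 - 23577) = (-2073 + (-4 + 5/(-43 - 77)))/(-36492 - 23577) = (-2073 + (-4 + 5/(-120)))/(-60069) = (-2073 + (-4 + 5*(-1/120)))*(-1/60069) = (-2073 + (-4 - 1/24))*(-1/60069) = (-2073 - 97/24)*(-1/60069) = -49849/24*(-1/60069) = 49849/1441656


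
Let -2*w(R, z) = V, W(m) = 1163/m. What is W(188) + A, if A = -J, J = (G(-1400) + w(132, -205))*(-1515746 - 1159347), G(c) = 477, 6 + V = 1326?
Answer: -92033898409/188 ≈ -4.8954e+8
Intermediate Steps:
V = 1320 (V = -6 + 1326 = 1320)
w(R, z) = -660 (w(R, z) = -1/2*1320 = -660)
J = 489542019 (J = (477 - 660)*(-1515746 - 1159347) = -183*(-2675093) = 489542019)
A = -489542019 (A = -1*489542019 = -489542019)
W(188) + A = 1163/188 - 489542019 = -92033898409/188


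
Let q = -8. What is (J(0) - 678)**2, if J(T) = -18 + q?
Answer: 495616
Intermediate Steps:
J(T) = -26 (J(T) = -18 - 8 = -26)
(J(0) - 678)**2 = (-26 - 678)**2 = (-704)**2 = 495616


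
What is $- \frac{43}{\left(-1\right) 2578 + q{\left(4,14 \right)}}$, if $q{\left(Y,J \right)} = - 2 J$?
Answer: $\frac{43}{2606} \approx 0.0165$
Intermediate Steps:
$- \frac{43}{\left(-1\right) 2578 + q{\left(4,14 \right)}} = - \frac{43}{\left(-1\right) 2578 - 28} = - \frac{43}{-2578 - 28} = - \frac{43}{-2606} = \left(-43\right) \left(- \frac{1}{2606}\right) = \frac{43}{2606}$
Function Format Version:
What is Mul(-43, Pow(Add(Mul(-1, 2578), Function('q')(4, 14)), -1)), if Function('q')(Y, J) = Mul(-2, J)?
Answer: Rational(43, 2606) ≈ 0.016500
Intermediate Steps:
Mul(-43, Pow(Add(Mul(-1, 2578), Function('q')(4, 14)), -1)) = Mul(-43, Pow(Add(Mul(-1, 2578), Mul(-2, 14)), -1)) = Mul(-43, Pow(Add(-2578, -28), -1)) = Mul(-43, Pow(-2606, -1)) = Mul(-43, Rational(-1, 2606)) = Rational(43, 2606)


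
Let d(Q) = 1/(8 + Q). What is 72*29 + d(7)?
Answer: 31321/15 ≈ 2088.1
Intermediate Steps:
72*29 + d(7) = 72*29 + 1/(8 + 7) = 2088 + 1/15 = 31321/15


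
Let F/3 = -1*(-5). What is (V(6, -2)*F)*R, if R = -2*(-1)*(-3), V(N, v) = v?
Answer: 180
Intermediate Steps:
R = -6 (R = 2*(-3) = -6)
F = 15 (F = 3*(-1*(-5)) = 3*5 = 15)
(V(6, -2)*F)*R = -2*15*(-6) = -30*(-6) = 180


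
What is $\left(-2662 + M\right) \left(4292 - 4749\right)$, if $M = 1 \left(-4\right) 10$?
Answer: $1234814$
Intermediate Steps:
$M = -40$ ($M = \left(-4\right) 10 = -40$)
$\left(-2662 + M\right) \left(4292 - 4749\right) = \left(-2662 - 40\right) \left(4292 - 4749\right) = \left(-2702\right) \left(-457\right) = 1234814$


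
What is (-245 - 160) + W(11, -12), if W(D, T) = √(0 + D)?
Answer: -405 + √11 ≈ -401.68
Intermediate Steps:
W(D, T) = √D
(-245 - 160) + W(11, -12) = (-245 - 160) + √11 = -405 + √11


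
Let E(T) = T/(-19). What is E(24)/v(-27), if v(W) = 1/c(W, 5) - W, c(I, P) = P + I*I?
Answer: -17616/376561 ≈ -0.046781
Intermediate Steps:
c(I, P) = P + I**2
E(T) = -T/19 (E(T) = T*(-1/19) = -T/19)
v(W) = 1/(5 + W**2) - W
E(24)/v(-27) = (-1/19*24)/(1/(5 + (-27)**2) - 1*(-27)) = -24/(19*(1/(5 + 729) + 27)) = -24/(19*(1/734 + 27)) = -24/(19*19819/734) = -24/19*734/19819 = -17616/376561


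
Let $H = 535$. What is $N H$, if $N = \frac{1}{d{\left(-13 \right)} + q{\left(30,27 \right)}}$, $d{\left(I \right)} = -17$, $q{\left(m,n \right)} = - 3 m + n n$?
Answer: $\frac{535}{622} \approx 0.86013$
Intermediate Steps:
$q{\left(m,n \right)} = n^{2} - 3 m$ ($q{\left(m,n \right)} = - 3 m + n^{2} = n^{2} - 3 m$)
$N = \frac{1}{622}$ ($N = \frac{1}{-17 + \left(27^{2} - 90\right)} = \frac{1}{-17 + \left(729 - 90\right)} = \frac{1}{-17 + 639} = \frac{1}{622} \approx 0.0016077$)
$N H = \frac{1}{622} \cdot 535 = \frac{535}{622}$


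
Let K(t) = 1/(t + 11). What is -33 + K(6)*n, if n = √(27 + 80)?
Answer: -33 + √107/17 ≈ -32.392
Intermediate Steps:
K(t) = 1/(11 + t)
n = √107 ≈ 10.344
-33 + K(6)*n = -33 + √107/(11 + 6) = -33 + √107/17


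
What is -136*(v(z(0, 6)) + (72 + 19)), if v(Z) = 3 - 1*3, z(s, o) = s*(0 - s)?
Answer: -12376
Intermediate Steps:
z(s, o) = -s² (z(s, o) = s*(-s) = -s²)
v(Z) = 0 (v(Z) = 3 - 3 = 0)
-136*(v(z(0, 6)) + (72 + 19)) = -136*(0 + (72 + 19)) = -136*(0 + 91) = -136*91 = -12376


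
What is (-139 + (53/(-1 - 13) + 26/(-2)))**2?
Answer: 4756761/196 ≈ 24269.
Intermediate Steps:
(-139 + (53/(-1 - 13) + 26/(-2)))**2 = (-139 + (53/(-14) + 26*(-1/2)))**2 = (-139 + (53*(-1/14) - 13))**2 = (-139 + (-53/14 - 13))**2 = (-139 - 235/14)**2 = (-2181/14)**2 = 4756761/196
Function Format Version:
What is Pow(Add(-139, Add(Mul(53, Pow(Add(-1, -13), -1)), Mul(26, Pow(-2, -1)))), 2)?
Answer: Rational(4756761, 196) ≈ 24269.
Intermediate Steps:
Pow(Add(-139, Add(Mul(53, Pow(Add(-1, -13), -1)), Mul(26, Pow(-2, -1)))), 2) = Pow(Add(-139, Add(Mul(53, Pow(-14, -1)), Mul(26, Rational(-1, 2)))), 2) = Pow(Add(-139, Add(Mul(53, Rational(-1, 14)), -13)), 2) = Pow(Add(-139, Add(Rational(-53, 14), -13)), 2) = Pow(Add(-139, Rational(-235, 14)), 2) = Pow(Rational(-2181, 14), 2) = Rational(4756761, 196)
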